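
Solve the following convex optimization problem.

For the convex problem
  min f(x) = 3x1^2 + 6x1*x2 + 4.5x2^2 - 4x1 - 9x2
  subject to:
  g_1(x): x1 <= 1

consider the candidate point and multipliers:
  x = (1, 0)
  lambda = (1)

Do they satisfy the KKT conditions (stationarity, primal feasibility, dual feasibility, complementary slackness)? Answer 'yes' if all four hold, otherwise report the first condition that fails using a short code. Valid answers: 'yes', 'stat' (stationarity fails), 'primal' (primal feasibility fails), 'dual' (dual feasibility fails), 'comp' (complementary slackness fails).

Gradient of f: grad f(x) = Q x + c = (2, -3)
Constraint values g_i(x) = a_i^T x - b_i:
  g_1((1, 0)) = 0
Stationarity residual: grad f(x) + sum_i lambda_i a_i = (3, -3)
  -> stationarity FAILS
Primal feasibility (all g_i <= 0): OK
Dual feasibility (all lambda_i >= 0): OK
Complementary slackness (lambda_i * g_i(x) = 0 for all i): OK

Verdict: the first failing condition is stationarity -> stat.

stat


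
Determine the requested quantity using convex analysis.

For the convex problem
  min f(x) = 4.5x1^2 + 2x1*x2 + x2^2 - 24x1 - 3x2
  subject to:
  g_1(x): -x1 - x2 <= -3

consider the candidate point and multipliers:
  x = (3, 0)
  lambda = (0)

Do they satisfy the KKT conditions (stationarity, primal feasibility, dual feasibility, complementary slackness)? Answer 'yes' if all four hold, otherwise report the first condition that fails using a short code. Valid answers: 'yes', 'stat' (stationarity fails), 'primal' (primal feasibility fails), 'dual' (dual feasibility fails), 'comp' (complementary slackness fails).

Gradient of f: grad f(x) = Q x + c = (3, 3)
Constraint values g_i(x) = a_i^T x - b_i:
  g_1((3, 0)) = 0
Stationarity residual: grad f(x) + sum_i lambda_i a_i = (3, 3)
  -> stationarity FAILS
Primal feasibility (all g_i <= 0): OK
Dual feasibility (all lambda_i >= 0): OK
Complementary slackness (lambda_i * g_i(x) = 0 for all i): OK

Verdict: the first failing condition is stationarity -> stat.

stat


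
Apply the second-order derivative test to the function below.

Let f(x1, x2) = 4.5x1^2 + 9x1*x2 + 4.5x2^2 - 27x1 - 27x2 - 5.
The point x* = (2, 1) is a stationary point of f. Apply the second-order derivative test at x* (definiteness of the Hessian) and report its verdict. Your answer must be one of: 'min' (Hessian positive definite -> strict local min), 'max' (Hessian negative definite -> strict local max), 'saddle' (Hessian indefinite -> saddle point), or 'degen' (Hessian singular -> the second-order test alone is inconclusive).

Compute the Hessian H = grad^2 f:
  H = [[9, 9], [9, 9]]
Verify stationarity: grad f(x*) = H x* + g = (0, 0).
Eigenvalues of H: 0, 18.
H has a zero eigenvalue (singular; positive semidefinite but not definite), so H is neither positive definite, negative definite, nor indefinite. The second-order test alone is inconclusive -> degen.
(Indeed, f is constant along the null direction of H through x*, so x* is not a strict local extremum.)

degen


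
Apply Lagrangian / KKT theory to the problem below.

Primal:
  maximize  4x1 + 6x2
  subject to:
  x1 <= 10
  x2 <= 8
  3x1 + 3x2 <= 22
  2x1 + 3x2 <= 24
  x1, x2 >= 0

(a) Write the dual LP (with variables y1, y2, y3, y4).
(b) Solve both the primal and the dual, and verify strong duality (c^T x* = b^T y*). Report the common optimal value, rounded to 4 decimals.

The standard primal-dual pair for 'max c^T x s.t. A x <= b, x >= 0' is:
  Dual:  min b^T y  s.t.  A^T y >= c,  y >= 0.

So the dual LP is:
  minimize  10y1 + 8y2 + 22y3 + 24y4
  subject to:
    y1 + 3y3 + 2y4 >= 4
    y2 + 3y3 + 3y4 >= 6
    y1, y2, y3, y4 >= 0

Solving the primal: x* = (0, 7.3333).
  primal value c^T x* = 44.
Solving the dual: y* = (0, 0, 2, 0).
  dual value b^T y* = 44.
Strong duality: c^T x* = b^T y*. Confirmed.

44


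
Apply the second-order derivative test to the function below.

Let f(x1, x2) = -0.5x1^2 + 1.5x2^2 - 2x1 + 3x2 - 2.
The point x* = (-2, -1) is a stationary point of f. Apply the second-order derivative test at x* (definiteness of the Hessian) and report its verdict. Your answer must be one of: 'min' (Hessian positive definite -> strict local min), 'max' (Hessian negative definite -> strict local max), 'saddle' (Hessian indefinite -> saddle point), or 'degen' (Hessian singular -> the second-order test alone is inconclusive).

Compute the Hessian H = grad^2 f:
  H = [[-1, 0], [0, 3]]
Verify stationarity: grad f(x*) = H x* + g = (0, 0).
Eigenvalues of H: -1, 3.
Eigenvalues have mixed signs, so H is indefinite -> x* is a saddle point.

saddle


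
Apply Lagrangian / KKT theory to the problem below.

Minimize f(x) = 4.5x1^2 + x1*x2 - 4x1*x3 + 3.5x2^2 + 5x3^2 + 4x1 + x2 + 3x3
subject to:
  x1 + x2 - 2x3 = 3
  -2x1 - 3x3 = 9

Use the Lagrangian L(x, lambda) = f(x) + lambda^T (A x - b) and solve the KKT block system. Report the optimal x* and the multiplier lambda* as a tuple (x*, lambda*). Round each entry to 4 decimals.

Form the Lagrangian:
  L(x, lambda) = (1/2) x^T Q x + c^T x + lambda^T (A x - b)
Stationarity (grad_x L = 0): Q x + c + A^T lambda = 0.
Primal feasibility: A x = b.

This gives the KKT block system:
  [ Q   A^T ] [ x     ]   [-c ]
  [ A    0  ] [ lambda ] = [ b ]

Solving the linear system:
  x*      = (-1.4872, 0.4702, -2.0085)
  lambda* = (-2.8043, -1.8426)
  f(x*)   = 6.7457

x* = (-1.4872, 0.4702, -2.0085), lambda* = (-2.8043, -1.8426)


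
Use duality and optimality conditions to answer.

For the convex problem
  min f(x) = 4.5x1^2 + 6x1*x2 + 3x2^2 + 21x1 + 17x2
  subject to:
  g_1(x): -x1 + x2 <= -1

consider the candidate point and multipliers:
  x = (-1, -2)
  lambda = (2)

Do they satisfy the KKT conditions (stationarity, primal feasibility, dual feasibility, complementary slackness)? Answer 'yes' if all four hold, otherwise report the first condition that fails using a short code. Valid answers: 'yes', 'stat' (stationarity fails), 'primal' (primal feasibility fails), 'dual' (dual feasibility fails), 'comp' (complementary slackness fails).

Gradient of f: grad f(x) = Q x + c = (0, -1)
Constraint values g_i(x) = a_i^T x - b_i:
  g_1((-1, -2)) = 0
Stationarity residual: grad f(x) + sum_i lambda_i a_i = (-2, 1)
  -> stationarity FAILS
Primal feasibility (all g_i <= 0): OK
Dual feasibility (all lambda_i >= 0): OK
Complementary slackness (lambda_i * g_i(x) = 0 for all i): OK

Verdict: the first failing condition is stationarity -> stat.

stat


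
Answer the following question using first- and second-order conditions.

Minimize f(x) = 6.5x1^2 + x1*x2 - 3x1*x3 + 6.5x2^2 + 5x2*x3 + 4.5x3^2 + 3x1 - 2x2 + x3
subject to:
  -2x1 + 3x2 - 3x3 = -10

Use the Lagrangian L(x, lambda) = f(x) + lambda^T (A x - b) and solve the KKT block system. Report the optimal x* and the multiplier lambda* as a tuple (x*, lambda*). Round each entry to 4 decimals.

Form the Lagrangian:
  L(x, lambda) = (1/2) x^T Q x + c^T x + lambda^T (A x - b)
Stationarity (grad_x L = 0): Q x + c + A^T lambda = 0.
Primal feasibility: A x = b.

This gives the KKT block system:
  [ Q   A^T ] [ x     ]   [-c ]
  [ A    0  ] [ lambda ] = [ b ]

Solving the linear system:
  x*      = (0.6766, -1.1874, 1.6948)
  lambda* = (2.7621)
  f(x*)   = 16.8601

x* = (0.6766, -1.1874, 1.6948), lambda* = (2.7621)


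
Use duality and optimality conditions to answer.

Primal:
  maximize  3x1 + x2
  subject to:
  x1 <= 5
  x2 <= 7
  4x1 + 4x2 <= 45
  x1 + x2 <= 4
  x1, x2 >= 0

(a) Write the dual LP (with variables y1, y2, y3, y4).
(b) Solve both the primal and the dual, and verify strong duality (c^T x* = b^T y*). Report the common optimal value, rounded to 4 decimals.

The standard primal-dual pair for 'max c^T x s.t. A x <= b, x >= 0' is:
  Dual:  min b^T y  s.t.  A^T y >= c,  y >= 0.

So the dual LP is:
  minimize  5y1 + 7y2 + 45y3 + 4y4
  subject to:
    y1 + 4y3 + y4 >= 3
    y2 + 4y3 + y4 >= 1
    y1, y2, y3, y4 >= 0

Solving the primal: x* = (4, 0).
  primal value c^T x* = 12.
Solving the dual: y* = (0, 0, 0, 3).
  dual value b^T y* = 12.
Strong duality: c^T x* = b^T y*. Confirmed.

12


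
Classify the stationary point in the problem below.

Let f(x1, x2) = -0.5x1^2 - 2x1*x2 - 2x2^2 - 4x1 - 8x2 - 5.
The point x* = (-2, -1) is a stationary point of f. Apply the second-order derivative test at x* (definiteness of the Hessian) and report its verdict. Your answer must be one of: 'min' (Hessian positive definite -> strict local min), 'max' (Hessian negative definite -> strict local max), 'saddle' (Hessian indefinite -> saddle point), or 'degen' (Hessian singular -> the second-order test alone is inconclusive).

Compute the Hessian H = grad^2 f:
  H = [[-1, -2], [-2, -4]]
Verify stationarity: grad f(x*) = H x* + g = (0, 0).
Eigenvalues of H: -5, 0.
H has a zero eigenvalue (singular; negative semidefinite but not definite), so H is neither positive definite, negative definite, nor indefinite. The second-order test alone is inconclusive -> degen.
(Indeed, f is constant along the null direction of H through x*, so x* is not a strict local extremum.)

degen


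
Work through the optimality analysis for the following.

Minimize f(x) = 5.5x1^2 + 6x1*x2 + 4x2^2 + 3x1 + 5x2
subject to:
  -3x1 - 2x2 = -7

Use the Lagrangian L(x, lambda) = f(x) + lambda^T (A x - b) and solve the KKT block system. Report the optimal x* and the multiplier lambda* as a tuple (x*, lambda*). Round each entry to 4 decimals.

Form the Lagrangian:
  L(x, lambda) = (1/2) x^T Q x + c^T x + lambda^T (A x - b)
Stationarity (grad_x L = 0): Q x + c + A^T lambda = 0.
Primal feasibility: A x = b.

This gives the KKT block system:
  [ Q   A^T ] [ x     ]   [-c ]
  [ A    0  ] [ lambda ] = [ b ]

Solving the linear system:
  x*      = (2.3182, 0.0227)
  lambda* = (9.5455)
  f(x*)   = 36.9432

x* = (2.3182, 0.0227), lambda* = (9.5455)


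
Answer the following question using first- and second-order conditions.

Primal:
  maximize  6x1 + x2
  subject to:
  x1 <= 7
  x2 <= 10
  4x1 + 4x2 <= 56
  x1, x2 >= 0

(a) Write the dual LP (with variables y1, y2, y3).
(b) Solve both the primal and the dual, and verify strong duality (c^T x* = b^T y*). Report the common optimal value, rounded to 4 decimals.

The standard primal-dual pair for 'max c^T x s.t. A x <= b, x >= 0' is:
  Dual:  min b^T y  s.t.  A^T y >= c,  y >= 0.

So the dual LP is:
  minimize  7y1 + 10y2 + 56y3
  subject to:
    y1 + 4y3 >= 6
    y2 + 4y3 >= 1
    y1, y2, y3 >= 0

Solving the primal: x* = (7, 7).
  primal value c^T x* = 49.
Solving the dual: y* = (5, 0, 0.25).
  dual value b^T y* = 49.
Strong duality: c^T x* = b^T y*. Confirmed.

49


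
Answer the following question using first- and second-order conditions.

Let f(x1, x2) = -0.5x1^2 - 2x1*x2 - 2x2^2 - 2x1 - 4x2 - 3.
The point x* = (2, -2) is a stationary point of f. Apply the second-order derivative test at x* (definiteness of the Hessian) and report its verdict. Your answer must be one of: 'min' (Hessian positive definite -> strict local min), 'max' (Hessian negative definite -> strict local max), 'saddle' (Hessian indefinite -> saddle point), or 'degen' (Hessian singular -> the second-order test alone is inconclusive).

Compute the Hessian H = grad^2 f:
  H = [[-1, -2], [-2, -4]]
Verify stationarity: grad f(x*) = H x* + g = (0, 0).
Eigenvalues of H: -5, 0.
H has a zero eigenvalue (singular; negative semidefinite but not definite), so H is neither positive definite, negative definite, nor indefinite. The second-order test alone is inconclusive -> degen.
(Indeed, f is constant along the null direction of H through x*, so x* is not a strict local extremum.)

degen


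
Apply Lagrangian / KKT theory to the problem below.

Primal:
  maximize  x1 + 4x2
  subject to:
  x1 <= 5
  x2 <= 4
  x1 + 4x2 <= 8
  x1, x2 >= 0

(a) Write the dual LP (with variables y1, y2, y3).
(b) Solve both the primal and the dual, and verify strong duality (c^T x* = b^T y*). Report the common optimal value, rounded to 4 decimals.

The standard primal-dual pair for 'max c^T x s.t. A x <= b, x >= 0' is:
  Dual:  min b^T y  s.t.  A^T y >= c,  y >= 0.

So the dual LP is:
  minimize  5y1 + 4y2 + 8y3
  subject to:
    y1 + y3 >= 1
    y2 + 4y3 >= 4
    y1, y2, y3 >= 0

Solving the primal: x* = (0, 2).
  primal value c^T x* = 8.
Solving the dual: y* = (0, 0, 1).
  dual value b^T y* = 8.
Strong duality: c^T x* = b^T y*. Confirmed.

8


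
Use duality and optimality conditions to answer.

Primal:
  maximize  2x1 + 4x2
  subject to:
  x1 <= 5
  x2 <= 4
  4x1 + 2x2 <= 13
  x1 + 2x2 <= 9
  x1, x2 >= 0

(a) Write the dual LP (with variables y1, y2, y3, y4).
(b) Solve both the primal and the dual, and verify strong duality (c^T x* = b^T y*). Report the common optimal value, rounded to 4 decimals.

The standard primal-dual pair for 'max c^T x s.t. A x <= b, x >= 0' is:
  Dual:  min b^T y  s.t.  A^T y >= c,  y >= 0.

So the dual LP is:
  minimize  5y1 + 4y2 + 13y3 + 9y4
  subject to:
    y1 + 4y3 + y4 >= 2
    y2 + 2y3 + 2y4 >= 4
    y1, y2, y3, y4 >= 0

Solving the primal: x* = (1.3333, 3.8333).
  primal value c^T x* = 18.
Solving the dual: y* = (0, 0, 0, 2).
  dual value b^T y* = 18.
Strong duality: c^T x* = b^T y*. Confirmed.

18


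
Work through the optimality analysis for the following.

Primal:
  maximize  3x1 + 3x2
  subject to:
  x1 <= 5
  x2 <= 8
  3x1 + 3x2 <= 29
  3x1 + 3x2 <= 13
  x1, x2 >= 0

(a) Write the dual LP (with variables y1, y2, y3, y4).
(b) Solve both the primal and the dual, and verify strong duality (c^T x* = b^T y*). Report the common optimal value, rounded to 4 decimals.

The standard primal-dual pair for 'max c^T x s.t. A x <= b, x >= 0' is:
  Dual:  min b^T y  s.t.  A^T y >= c,  y >= 0.

So the dual LP is:
  minimize  5y1 + 8y2 + 29y3 + 13y4
  subject to:
    y1 + 3y3 + 3y4 >= 3
    y2 + 3y3 + 3y4 >= 3
    y1, y2, y3, y4 >= 0

Solving the primal: x* = (4.3333, 0).
  primal value c^T x* = 13.
Solving the dual: y* = (0, 0, 0, 1).
  dual value b^T y* = 13.
Strong duality: c^T x* = b^T y*. Confirmed.

13


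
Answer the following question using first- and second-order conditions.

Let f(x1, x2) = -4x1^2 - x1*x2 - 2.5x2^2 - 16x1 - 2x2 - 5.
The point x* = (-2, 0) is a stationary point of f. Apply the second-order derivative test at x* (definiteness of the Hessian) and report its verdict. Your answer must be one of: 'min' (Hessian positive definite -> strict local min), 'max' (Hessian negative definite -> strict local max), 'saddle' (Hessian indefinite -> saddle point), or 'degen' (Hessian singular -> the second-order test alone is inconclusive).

Compute the Hessian H = grad^2 f:
  H = [[-8, -1], [-1, -5]]
Verify stationarity: grad f(x*) = H x* + g = (0, 0).
Eigenvalues of H: -8.3028, -4.6972.
Both eigenvalues < 0, so H is negative definite -> x* is a strict local max.

max


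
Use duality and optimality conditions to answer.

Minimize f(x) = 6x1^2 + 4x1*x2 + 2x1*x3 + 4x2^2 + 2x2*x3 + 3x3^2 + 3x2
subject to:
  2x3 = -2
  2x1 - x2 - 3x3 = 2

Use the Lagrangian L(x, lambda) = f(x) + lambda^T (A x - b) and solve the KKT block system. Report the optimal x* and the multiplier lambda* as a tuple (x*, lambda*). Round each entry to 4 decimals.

Form the Lagrangian:
  L(x, lambda) = (1/2) x^T Q x + c^T x + lambda^T (A x - b)
Stationarity (grad_x L = 0): Q x + c + A^T lambda = 0.
Primal feasibility: A x = b.

This gives the KKT block system:
  [ Q   A^T ] [ x     ]   [-c ]
  [ A    0  ] [ lambda ] = [ b ]

Solving the linear system:
  x*      = (-0.3333, 0.3333, -1)
  lambda* = (6.5, 2.3333)
  f(x*)   = 4.6667

x* = (-0.3333, 0.3333, -1), lambda* = (6.5, 2.3333)


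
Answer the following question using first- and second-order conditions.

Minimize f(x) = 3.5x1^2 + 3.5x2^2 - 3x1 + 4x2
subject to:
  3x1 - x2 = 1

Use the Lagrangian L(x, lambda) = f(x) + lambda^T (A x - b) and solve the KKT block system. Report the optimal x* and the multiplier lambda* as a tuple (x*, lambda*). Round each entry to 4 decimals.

Form the Lagrangian:
  L(x, lambda) = (1/2) x^T Q x + c^T x + lambda^T (A x - b)
Stationarity (grad_x L = 0): Q x + c + A^T lambda = 0.
Primal feasibility: A x = b.

This gives the KKT block system:
  [ Q   A^T ] [ x     ]   [-c ]
  [ A    0  ] [ lambda ] = [ b ]

Solving the linear system:
  x*      = (0.1714, -0.4857)
  lambda* = (0.6)
  f(x*)   = -1.5286

x* = (0.1714, -0.4857), lambda* = (0.6)


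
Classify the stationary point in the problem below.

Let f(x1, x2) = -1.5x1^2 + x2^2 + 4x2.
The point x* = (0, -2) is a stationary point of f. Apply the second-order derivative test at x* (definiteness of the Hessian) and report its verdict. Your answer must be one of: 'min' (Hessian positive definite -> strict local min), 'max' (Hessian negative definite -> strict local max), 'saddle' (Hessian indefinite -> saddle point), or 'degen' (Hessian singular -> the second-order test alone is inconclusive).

Compute the Hessian H = grad^2 f:
  H = [[-3, 0], [0, 2]]
Verify stationarity: grad f(x*) = H x* + g = (0, 0).
Eigenvalues of H: -3, 2.
Eigenvalues have mixed signs, so H is indefinite -> x* is a saddle point.

saddle


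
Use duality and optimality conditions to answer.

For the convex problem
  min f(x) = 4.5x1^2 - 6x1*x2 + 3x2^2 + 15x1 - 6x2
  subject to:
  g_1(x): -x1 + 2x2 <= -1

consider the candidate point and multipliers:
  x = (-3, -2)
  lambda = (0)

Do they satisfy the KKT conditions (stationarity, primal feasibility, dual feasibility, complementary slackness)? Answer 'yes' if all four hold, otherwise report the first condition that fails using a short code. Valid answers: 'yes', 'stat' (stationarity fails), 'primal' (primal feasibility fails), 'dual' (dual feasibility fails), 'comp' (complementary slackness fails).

Gradient of f: grad f(x) = Q x + c = (0, 0)
Constraint values g_i(x) = a_i^T x - b_i:
  g_1((-3, -2)) = 0
Stationarity residual: grad f(x) + sum_i lambda_i a_i = (0, 0)
  -> stationarity OK
Primal feasibility (all g_i <= 0): OK
Dual feasibility (all lambda_i >= 0): OK
Complementary slackness (lambda_i * g_i(x) = 0 for all i): OK

Verdict: yes, KKT holds.

yes


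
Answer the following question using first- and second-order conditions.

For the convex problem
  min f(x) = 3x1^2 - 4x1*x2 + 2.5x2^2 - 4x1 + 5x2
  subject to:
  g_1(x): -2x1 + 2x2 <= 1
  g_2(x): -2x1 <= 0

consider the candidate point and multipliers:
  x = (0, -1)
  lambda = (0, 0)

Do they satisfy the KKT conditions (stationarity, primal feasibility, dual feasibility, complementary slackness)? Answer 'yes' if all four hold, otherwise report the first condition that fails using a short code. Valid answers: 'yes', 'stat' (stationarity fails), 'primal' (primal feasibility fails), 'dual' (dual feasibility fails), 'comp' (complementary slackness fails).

Gradient of f: grad f(x) = Q x + c = (0, 0)
Constraint values g_i(x) = a_i^T x - b_i:
  g_1((0, -1)) = -3
  g_2((0, -1)) = 0
Stationarity residual: grad f(x) + sum_i lambda_i a_i = (0, 0)
  -> stationarity OK
Primal feasibility (all g_i <= 0): OK
Dual feasibility (all lambda_i >= 0): OK
Complementary slackness (lambda_i * g_i(x) = 0 for all i): OK

Verdict: yes, KKT holds.

yes


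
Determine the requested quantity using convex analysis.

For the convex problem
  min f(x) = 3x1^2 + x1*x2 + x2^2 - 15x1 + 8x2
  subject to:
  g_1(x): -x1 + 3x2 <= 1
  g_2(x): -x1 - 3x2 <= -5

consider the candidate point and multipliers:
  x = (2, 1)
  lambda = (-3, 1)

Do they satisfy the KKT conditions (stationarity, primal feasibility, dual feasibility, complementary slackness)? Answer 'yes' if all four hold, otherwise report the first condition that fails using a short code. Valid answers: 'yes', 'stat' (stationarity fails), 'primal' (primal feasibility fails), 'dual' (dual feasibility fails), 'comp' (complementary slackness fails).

Gradient of f: grad f(x) = Q x + c = (-2, 12)
Constraint values g_i(x) = a_i^T x - b_i:
  g_1((2, 1)) = 0
  g_2((2, 1)) = 0
Stationarity residual: grad f(x) + sum_i lambda_i a_i = (0, 0)
  -> stationarity OK
Primal feasibility (all g_i <= 0): OK
Dual feasibility (all lambda_i >= 0): FAILS
Complementary slackness (lambda_i * g_i(x) = 0 for all i): OK

Verdict: the first failing condition is dual_feasibility -> dual.

dual


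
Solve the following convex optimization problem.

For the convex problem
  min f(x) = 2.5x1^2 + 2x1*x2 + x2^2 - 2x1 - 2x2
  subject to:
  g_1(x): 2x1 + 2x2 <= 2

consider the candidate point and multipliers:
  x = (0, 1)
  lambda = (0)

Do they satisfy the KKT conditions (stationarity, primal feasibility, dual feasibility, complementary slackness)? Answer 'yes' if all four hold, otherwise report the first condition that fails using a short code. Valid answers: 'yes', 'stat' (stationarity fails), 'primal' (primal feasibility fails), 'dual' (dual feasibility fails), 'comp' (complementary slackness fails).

Gradient of f: grad f(x) = Q x + c = (0, 0)
Constraint values g_i(x) = a_i^T x - b_i:
  g_1((0, 1)) = 0
Stationarity residual: grad f(x) + sum_i lambda_i a_i = (0, 0)
  -> stationarity OK
Primal feasibility (all g_i <= 0): OK
Dual feasibility (all lambda_i >= 0): OK
Complementary slackness (lambda_i * g_i(x) = 0 for all i): OK

Verdict: yes, KKT holds.

yes


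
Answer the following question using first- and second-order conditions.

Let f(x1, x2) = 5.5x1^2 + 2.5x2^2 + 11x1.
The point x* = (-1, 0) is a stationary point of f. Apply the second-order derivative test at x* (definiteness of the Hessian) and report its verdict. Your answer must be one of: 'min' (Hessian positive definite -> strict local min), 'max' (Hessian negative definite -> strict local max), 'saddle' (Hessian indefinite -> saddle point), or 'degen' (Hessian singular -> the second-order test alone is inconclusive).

Compute the Hessian H = grad^2 f:
  H = [[11, 0], [0, 5]]
Verify stationarity: grad f(x*) = H x* + g = (0, 0).
Eigenvalues of H: 5, 11.
Both eigenvalues > 0, so H is positive definite -> x* is a strict local min.

min


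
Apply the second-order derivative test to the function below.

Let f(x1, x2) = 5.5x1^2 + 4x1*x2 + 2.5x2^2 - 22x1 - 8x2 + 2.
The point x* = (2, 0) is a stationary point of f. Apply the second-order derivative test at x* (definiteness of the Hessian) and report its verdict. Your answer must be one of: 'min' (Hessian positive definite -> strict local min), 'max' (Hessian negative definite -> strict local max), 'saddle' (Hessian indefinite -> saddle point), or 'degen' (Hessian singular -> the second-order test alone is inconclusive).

Compute the Hessian H = grad^2 f:
  H = [[11, 4], [4, 5]]
Verify stationarity: grad f(x*) = H x* + g = (0, 0).
Eigenvalues of H: 3, 13.
Both eigenvalues > 0, so H is positive definite -> x* is a strict local min.

min


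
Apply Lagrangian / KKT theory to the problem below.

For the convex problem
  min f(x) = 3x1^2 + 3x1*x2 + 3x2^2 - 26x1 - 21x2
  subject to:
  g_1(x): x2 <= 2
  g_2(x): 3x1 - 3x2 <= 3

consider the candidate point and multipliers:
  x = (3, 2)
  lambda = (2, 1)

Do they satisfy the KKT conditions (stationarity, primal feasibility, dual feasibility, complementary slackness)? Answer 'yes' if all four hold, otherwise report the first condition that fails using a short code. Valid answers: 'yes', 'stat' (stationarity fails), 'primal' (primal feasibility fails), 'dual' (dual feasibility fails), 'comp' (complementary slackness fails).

Gradient of f: grad f(x) = Q x + c = (-2, 0)
Constraint values g_i(x) = a_i^T x - b_i:
  g_1((3, 2)) = 0
  g_2((3, 2)) = 0
Stationarity residual: grad f(x) + sum_i lambda_i a_i = (1, -1)
  -> stationarity FAILS
Primal feasibility (all g_i <= 0): OK
Dual feasibility (all lambda_i >= 0): OK
Complementary slackness (lambda_i * g_i(x) = 0 for all i): OK

Verdict: the first failing condition is stationarity -> stat.

stat


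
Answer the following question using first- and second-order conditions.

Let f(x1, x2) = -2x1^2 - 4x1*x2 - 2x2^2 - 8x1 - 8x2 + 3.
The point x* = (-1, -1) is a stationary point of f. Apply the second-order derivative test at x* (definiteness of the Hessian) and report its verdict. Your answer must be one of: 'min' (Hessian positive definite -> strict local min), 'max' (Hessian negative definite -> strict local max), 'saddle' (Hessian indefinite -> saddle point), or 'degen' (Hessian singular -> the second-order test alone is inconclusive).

Compute the Hessian H = grad^2 f:
  H = [[-4, -4], [-4, -4]]
Verify stationarity: grad f(x*) = H x* + g = (0, 0).
Eigenvalues of H: -8, 0.
H has a zero eigenvalue (singular; negative semidefinite but not definite), so H is neither positive definite, negative definite, nor indefinite. The second-order test alone is inconclusive -> degen.
(Indeed, f is constant along the null direction of H through x*, so x* is not a strict local extremum.)

degen


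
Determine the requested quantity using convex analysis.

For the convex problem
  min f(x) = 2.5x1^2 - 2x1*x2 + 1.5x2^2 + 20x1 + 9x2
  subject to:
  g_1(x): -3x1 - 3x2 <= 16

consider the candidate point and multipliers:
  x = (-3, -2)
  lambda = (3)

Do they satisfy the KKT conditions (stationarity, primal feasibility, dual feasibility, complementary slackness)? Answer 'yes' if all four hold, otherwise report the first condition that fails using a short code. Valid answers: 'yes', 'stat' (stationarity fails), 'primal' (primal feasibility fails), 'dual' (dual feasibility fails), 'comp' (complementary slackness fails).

Gradient of f: grad f(x) = Q x + c = (9, 9)
Constraint values g_i(x) = a_i^T x - b_i:
  g_1((-3, -2)) = -1
Stationarity residual: grad f(x) + sum_i lambda_i a_i = (0, 0)
  -> stationarity OK
Primal feasibility (all g_i <= 0): OK
Dual feasibility (all lambda_i >= 0): OK
Complementary slackness (lambda_i * g_i(x) = 0 for all i): FAILS

Verdict: the first failing condition is complementary_slackness -> comp.

comp


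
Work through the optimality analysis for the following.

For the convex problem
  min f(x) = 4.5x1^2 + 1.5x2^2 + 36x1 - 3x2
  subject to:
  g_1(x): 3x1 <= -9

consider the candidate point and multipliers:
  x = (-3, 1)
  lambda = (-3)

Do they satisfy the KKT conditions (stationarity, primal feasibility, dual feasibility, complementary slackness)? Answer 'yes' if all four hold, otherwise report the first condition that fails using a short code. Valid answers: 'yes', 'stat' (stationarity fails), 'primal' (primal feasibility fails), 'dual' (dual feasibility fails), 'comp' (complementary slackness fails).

Gradient of f: grad f(x) = Q x + c = (9, 0)
Constraint values g_i(x) = a_i^T x - b_i:
  g_1((-3, 1)) = 0
Stationarity residual: grad f(x) + sum_i lambda_i a_i = (0, 0)
  -> stationarity OK
Primal feasibility (all g_i <= 0): OK
Dual feasibility (all lambda_i >= 0): FAILS
Complementary slackness (lambda_i * g_i(x) = 0 for all i): OK

Verdict: the first failing condition is dual_feasibility -> dual.

dual


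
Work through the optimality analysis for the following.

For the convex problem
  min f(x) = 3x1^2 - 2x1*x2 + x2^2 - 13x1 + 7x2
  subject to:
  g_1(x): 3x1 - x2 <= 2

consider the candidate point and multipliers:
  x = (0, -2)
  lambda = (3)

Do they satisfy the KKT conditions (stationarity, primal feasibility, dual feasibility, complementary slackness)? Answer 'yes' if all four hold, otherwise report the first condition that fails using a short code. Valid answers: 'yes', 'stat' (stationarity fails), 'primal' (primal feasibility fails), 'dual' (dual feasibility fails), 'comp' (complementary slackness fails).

Gradient of f: grad f(x) = Q x + c = (-9, 3)
Constraint values g_i(x) = a_i^T x - b_i:
  g_1((0, -2)) = 0
Stationarity residual: grad f(x) + sum_i lambda_i a_i = (0, 0)
  -> stationarity OK
Primal feasibility (all g_i <= 0): OK
Dual feasibility (all lambda_i >= 0): OK
Complementary slackness (lambda_i * g_i(x) = 0 for all i): OK

Verdict: yes, KKT holds.

yes


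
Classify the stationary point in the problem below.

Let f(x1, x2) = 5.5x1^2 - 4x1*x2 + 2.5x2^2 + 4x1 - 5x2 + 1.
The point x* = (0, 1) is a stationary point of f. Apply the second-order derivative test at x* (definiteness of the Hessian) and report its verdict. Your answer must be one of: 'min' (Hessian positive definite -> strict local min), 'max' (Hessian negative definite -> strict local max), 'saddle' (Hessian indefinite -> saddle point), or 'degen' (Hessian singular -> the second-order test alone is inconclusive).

Compute the Hessian H = grad^2 f:
  H = [[11, -4], [-4, 5]]
Verify stationarity: grad f(x*) = H x* + g = (0, 0).
Eigenvalues of H: 3, 13.
Both eigenvalues > 0, so H is positive definite -> x* is a strict local min.

min


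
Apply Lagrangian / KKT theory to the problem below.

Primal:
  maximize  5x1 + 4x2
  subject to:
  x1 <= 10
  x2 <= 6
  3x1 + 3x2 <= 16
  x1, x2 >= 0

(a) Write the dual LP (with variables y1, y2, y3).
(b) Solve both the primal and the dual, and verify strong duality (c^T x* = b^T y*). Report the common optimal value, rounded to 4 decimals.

The standard primal-dual pair for 'max c^T x s.t. A x <= b, x >= 0' is:
  Dual:  min b^T y  s.t.  A^T y >= c,  y >= 0.

So the dual LP is:
  minimize  10y1 + 6y2 + 16y3
  subject to:
    y1 + 3y3 >= 5
    y2 + 3y3 >= 4
    y1, y2, y3 >= 0

Solving the primal: x* = (5.3333, 0).
  primal value c^T x* = 26.6667.
Solving the dual: y* = (0, 0, 1.6667).
  dual value b^T y* = 26.6667.
Strong duality: c^T x* = b^T y*. Confirmed.

26.6667


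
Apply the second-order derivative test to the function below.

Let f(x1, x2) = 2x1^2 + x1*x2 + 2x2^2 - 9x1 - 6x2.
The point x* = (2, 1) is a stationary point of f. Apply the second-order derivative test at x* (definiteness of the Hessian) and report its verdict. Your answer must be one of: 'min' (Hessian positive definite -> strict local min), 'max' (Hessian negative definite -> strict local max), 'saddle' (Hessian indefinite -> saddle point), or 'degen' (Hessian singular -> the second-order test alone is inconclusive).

Compute the Hessian H = grad^2 f:
  H = [[4, 1], [1, 4]]
Verify stationarity: grad f(x*) = H x* + g = (0, 0).
Eigenvalues of H: 3, 5.
Both eigenvalues > 0, so H is positive definite -> x* is a strict local min.

min


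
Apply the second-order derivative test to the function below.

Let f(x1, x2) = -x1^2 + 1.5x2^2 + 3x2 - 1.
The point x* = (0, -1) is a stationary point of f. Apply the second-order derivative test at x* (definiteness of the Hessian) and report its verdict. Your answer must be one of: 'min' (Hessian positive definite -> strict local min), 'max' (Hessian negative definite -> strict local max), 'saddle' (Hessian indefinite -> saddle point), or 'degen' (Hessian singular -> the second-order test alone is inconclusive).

Compute the Hessian H = grad^2 f:
  H = [[-2, 0], [0, 3]]
Verify stationarity: grad f(x*) = H x* + g = (0, 0).
Eigenvalues of H: -2, 3.
Eigenvalues have mixed signs, so H is indefinite -> x* is a saddle point.

saddle


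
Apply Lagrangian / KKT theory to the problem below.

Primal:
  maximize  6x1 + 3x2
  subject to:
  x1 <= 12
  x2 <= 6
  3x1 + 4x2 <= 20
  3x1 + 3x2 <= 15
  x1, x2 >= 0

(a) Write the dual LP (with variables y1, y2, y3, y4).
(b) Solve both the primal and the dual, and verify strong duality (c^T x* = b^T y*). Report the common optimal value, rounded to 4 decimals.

The standard primal-dual pair for 'max c^T x s.t. A x <= b, x >= 0' is:
  Dual:  min b^T y  s.t.  A^T y >= c,  y >= 0.

So the dual LP is:
  minimize  12y1 + 6y2 + 20y3 + 15y4
  subject to:
    y1 + 3y3 + 3y4 >= 6
    y2 + 4y3 + 3y4 >= 3
    y1, y2, y3, y4 >= 0

Solving the primal: x* = (5, 0).
  primal value c^T x* = 30.
Solving the dual: y* = (0, 0, 0, 2).
  dual value b^T y* = 30.
Strong duality: c^T x* = b^T y*. Confirmed.

30


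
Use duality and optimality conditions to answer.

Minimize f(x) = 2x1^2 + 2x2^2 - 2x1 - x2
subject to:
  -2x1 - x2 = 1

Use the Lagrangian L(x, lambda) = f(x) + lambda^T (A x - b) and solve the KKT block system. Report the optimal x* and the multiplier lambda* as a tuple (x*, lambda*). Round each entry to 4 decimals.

Form the Lagrangian:
  L(x, lambda) = (1/2) x^T Q x + c^T x + lambda^T (A x - b)
Stationarity (grad_x L = 0): Q x + c + A^T lambda = 0.
Primal feasibility: A x = b.

This gives the KKT block system:
  [ Q   A^T ] [ x     ]   [-c ]
  [ A    0  ] [ lambda ] = [ b ]

Solving the linear system:
  x*      = (-0.4, -0.2)
  lambda* = (-1.8)
  f(x*)   = 1.4

x* = (-0.4, -0.2), lambda* = (-1.8)


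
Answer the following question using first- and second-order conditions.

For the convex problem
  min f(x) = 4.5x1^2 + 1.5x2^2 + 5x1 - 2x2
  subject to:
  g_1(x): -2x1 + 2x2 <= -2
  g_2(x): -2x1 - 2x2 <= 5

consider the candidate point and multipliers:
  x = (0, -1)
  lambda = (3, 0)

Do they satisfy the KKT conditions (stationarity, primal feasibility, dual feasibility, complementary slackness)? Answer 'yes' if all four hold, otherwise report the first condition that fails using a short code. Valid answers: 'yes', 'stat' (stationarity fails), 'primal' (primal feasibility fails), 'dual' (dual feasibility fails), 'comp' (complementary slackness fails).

Gradient of f: grad f(x) = Q x + c = (5, -5)
Constraint values g_i(x) = a_i^T x - b_i:
  g_1((0, -1)) = 0
  g_2((0, -1)) = -3
Stationarity residual: grad f(x) + sum_i lambda_i a_i = (-1, 1)
  -> stationarity FAILS
Primal feasibility (all g_i <= 0): OK
Dual feasibility (all lambda_i >= 0): OK
Complementary slackness (lambda_i * g_i(x) = 0 for all i): OK

Verdict: the first failing condition is stationarity -> stat.

stat


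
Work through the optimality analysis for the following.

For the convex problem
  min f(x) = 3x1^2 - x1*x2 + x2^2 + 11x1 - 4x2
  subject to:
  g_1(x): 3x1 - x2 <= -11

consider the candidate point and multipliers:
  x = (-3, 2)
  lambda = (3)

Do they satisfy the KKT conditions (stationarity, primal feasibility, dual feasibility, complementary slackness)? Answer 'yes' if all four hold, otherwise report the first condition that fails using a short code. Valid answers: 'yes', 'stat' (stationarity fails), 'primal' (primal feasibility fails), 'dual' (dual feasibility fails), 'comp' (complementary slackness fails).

Gradient of f: grad f(x) = Q x + c = (-9, 3)
Constraint values g_i(x) = a_i^T x - b_i:
  g_1((-3, 2)) = 0
Stationarity residual: grad f(x) + sum_i lambda_i a_i = (0, 0)
  -> stationarity OK
Primal feasibility (all g_i <= 0): OK
Dual feasibility (all lambda_i >= 0): OK
Complementary slackness (lambda_i * g_i(x) = 0 for all i): OK

Verdict: yes, KKT holds.

yes


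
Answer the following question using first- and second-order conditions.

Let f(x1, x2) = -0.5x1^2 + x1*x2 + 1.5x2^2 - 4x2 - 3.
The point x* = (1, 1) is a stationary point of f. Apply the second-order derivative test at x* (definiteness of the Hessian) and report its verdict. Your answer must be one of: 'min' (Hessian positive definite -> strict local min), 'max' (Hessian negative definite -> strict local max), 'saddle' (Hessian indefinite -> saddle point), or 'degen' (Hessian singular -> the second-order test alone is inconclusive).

Compute the Hessian H = grad^2 f:
  H = [[-1, 1], [1, 3]]
Verify stationarity: grad f(x*) = H x* + g = (0, 0).
Eigenvalues of H: -1.2361, 3.2361.
Eigenvalues have mixed signs, so H is indefinite -> x* is a saddle point.

saddle


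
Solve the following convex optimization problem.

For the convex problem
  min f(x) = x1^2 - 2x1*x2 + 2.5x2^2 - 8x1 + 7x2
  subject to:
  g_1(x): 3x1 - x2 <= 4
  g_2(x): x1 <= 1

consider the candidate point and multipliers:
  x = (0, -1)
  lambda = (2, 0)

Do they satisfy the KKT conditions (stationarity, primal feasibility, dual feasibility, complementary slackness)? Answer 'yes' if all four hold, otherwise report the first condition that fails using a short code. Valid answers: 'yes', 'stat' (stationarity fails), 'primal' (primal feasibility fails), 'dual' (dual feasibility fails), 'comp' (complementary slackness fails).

Gradient of f: grad f(x) = Q x + c = (-6, 2)
Constraint values g_i(x) = a_i^T x - b_i:
  g_1((0, -1)) = -3
  g_2((0, -1)) = -1
Stationarity residual: grad f(x) + sum_i lambda_i a_i = (0, 0)
  -> stationarity OK
Primal feasibility (all g_i <= 0): OK
Dual feasibility (all lambda_i >= 0): OK
Complementary slackness (lambda_i * g_i(x) = 0 for all i): FAILS

Verdict: the first failing condition is complementary_slackness -> comp.

comp


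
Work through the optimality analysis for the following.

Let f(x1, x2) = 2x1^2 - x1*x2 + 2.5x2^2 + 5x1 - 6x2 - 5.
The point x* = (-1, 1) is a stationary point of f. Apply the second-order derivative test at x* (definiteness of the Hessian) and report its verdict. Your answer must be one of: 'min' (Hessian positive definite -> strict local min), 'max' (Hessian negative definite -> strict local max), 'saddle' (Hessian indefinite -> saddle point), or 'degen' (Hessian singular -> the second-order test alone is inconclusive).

Compute the Hessian H = grad^2 f:
  H = [[4, -1], [-1, 5]]
Verify stationarity: grad f(x*) = H x* + g = (0, 0).
Eigenvalues of H: 3.382, 5.618.
Both eigenvalues > 0, so H is positive definite -> x* is a strict local min.

min


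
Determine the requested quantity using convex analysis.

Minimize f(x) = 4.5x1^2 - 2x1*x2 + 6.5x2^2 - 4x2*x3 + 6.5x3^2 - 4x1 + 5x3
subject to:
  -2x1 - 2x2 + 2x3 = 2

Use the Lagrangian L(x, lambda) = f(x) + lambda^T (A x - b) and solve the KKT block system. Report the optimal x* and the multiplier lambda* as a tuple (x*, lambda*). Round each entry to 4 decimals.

Form the Lagrangian:
  L(x, lambda) = (1/2) x^T Q x + c^T x + lambda^T (A x - b)
Stationarity (grad_x L = 0): Q x + c + A^T lambda = 0.
Primal feasibility: A x = b.

This gives the KKT block system:
  [ Q   A^T ] [ x     ]   [-c ]
  [ A    0  ] [ lambda ] = [ b ]

Solving the linear system:
  x*      = (-0.4438, -0.6052, -0.049)
  lambda* = (-3.3919)
  f(x*)   = 4.1571

x* = (-0.4438, -0.6052, -0.049), lambda* = (-3.3919)


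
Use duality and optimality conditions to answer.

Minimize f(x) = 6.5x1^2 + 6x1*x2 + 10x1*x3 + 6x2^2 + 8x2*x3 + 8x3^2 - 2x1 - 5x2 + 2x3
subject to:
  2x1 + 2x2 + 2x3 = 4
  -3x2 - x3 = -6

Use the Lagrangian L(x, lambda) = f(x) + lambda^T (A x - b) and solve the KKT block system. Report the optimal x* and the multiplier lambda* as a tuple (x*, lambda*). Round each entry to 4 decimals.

Form the Lagrangian:
  L(x, lambda) = (1/2) x^T Q x + c^T x + lambda^T (A x - b)
Stationarity (grad_x L = 0): Q x + c + A^T lambda = 0.
Primal feasibility: A x = b.

This gives the KKT block system:
  [ Q   A^T ] [ x     ]   [-c ]
  [ A    0  ] [ lambda ] = [ b ]

Solving the linear system:
  x*      = (0.4688, 2.2344, -0.7031)
  lambda* = (-5.2344, 2.8438)
  f(x*)   = 12.2422

x* = (0.4688, 2.2344, -0.7031), lambda* = (-5.2344, 2.8438)


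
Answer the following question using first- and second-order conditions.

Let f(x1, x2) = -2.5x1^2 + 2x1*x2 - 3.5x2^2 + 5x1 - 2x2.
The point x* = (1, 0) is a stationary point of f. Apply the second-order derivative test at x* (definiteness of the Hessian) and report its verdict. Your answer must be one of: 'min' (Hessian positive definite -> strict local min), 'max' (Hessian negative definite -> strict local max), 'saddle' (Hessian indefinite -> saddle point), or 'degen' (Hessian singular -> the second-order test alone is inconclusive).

Compute the Hessian H = grad^2 f:
  H = [[-5, 2], [2, -7]]
Verify stationarity: grad f(x*) = H x* + g = (0, 0).
Eigenvalues of H: -8.2361, -3.7639.
Both eigenvalues < 0, so H is negative definite -> x* is a strict local max.

max


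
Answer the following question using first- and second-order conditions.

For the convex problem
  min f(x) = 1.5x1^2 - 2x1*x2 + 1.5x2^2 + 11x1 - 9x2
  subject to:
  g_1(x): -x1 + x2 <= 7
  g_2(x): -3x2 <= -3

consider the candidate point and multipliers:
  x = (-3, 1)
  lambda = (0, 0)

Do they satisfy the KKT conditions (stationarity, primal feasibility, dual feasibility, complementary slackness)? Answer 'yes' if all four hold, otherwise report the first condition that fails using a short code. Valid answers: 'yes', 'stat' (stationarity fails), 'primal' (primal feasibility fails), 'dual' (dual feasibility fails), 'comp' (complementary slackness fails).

Gradient of f: grad f(x) = Q x + c = (0, 0)
Constraint values g_i(x) = a_i^T x - b_i:
  g_1((-3, 1)) = -3
  g_2((-3, 1)) = 0
Stationarity residual: grad f(x) + sum_i lambda_i a_i = (0, 0)
  -> stationarity OK
Primal feasibility (all g_i <= 0): OK
Dual feasibility (all lambda_i >= 0): OK
Complementary slackness (lambda_i * g_i(x) = 0 for all i): OK

Verdict: yes, KKT holds.

yes
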